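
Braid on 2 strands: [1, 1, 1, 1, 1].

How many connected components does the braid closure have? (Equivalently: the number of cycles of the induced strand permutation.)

1

Derivation:
Track the strand permutation on 2 strands, starting from identity.
  step 1: s1 swaps positions 1,2 -> [2 1]
  step 2: s1 swaps positions 1,2 -> [1 2]
  step 3: s1 swaps positions 1,2 -> [2 1]
  step 4: s1 swaps positions 1,2 -> [1 2]
  step 5: s1 swaps positions 1,2 -> [2 1]
Final permutation (position -> original strand): [2 1]
Closure components = cycle count of this permutation = 1.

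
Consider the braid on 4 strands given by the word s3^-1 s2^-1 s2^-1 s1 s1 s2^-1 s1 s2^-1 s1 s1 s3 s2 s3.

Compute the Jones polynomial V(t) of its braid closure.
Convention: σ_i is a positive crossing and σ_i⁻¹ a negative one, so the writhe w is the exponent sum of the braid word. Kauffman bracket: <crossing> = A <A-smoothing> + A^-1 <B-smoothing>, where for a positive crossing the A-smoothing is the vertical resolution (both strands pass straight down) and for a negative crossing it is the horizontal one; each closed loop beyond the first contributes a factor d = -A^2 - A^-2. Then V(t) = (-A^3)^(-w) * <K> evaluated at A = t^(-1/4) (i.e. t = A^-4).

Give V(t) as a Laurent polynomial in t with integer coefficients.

The presented braid s3^-1 s2^-1 s2^-1 s1 s1 s2^-1 s1 s2^-1 s1 s1 s3 s2 s3 on 4 strands reduces by inverse Markov moves (closure unchanged at each step):
  Deconjugate: the word is γ·β·γ⁻¹ with γ = s3^-1 s2^-1 (prefix) and γ⁻¹ = s2 s3 (suffix); strip both.
  Destabilize: the word has the form β·s3 where s3 occurs only as the final letter (β ∈ B_3); drop it and the last strand → 3 strands.
Reduced to β = s2^-1 s1 s1 s2^-1 s1 s2^-1 s1 s1 on 3 strands, 8 crossings.
Compute on β:
Braid: s2^-1 s1 s1 s2^-1 s1 s2^-1 s1 s1 on 3 strands, 8 crossings.
Writhe w = (#positive) - (#negative) = 5 - 3 = 2.
State-sum expansion of <K>. There are 2^8 = 256 states.
For each crossing: s=0 is the vertical smoothing, s=1 horizontal. Crossing k contributes A^(sign_k * (1 - 2*s_k)); loop factor d = -A^2 - A^-2.
Tabulate the states by total A-exponent and number of loops L (A-exp: L × count):
  A^8: L=4 ×1
  A^6: L=3 ×8
  A^4: L=2 ×26, L=4 ×2
  A^2: L=1 ×35, L=3 ×21
  A^0: L=2 ×63, L=4 ×7
  A^-2: L=3 ×55, L=5 ×1
  A^-4: L=4 ×28
  A^-6: L=5 ×8
  A^-8: L=6 ×1
Each group contributes A^e * Σ count * d^(L-1):
Powers of d = -A^2 - A^-2: d^2 = A^4 + 2 + A^-4; d^3 = -A^6 - 3*A^2 - 3*A^-2 - A^-6; d^4 = A^8 + 4*A^4 + 6 + 4*A^-4 + A^-8; d^5 = -A^10 - 5*A^6 - 10*A^2 - 10*A^-2 - 5*A^-6 - A^-10.
  A^8 * (d^3) = -A^14 - 3*A^10 - 3*A^6 - A^2
  A^6 * (8*d^2) = 8*A^10 + 16*A^6 + 8*A^2
  A^4 * (26*d + 2*d^3) = -2*A^10 - 32*A^6 - 32*A^2 - 2*A^-2
  A^2 * (35 + 21*d^2) = 21*A^6 + 77*A^2 + 21*A^-2
  A^0 * (63*d + 7*d^3) = -7*A^6 - 84*A^2 - 84*A^-2 - 7*A^-6
  A^-2 * (55*d^2 + d^4) = A^6 + 59*A^2 + 116*A^-2 + 59*A^-6 + A^-10
  A^-4 * (28*d^3) = -28*A^2 - 84*A^-2 - 84*A^-6 - 28*A^-10
  A^-6 * (8*d^4) = 8*A^2 + 32*A^-2 + 48*A^-6 + 32*A^-10 + 8*A^-14
  A^-8 * (d^5) = -A^2 - 5*A^-2 - 10*A^-6 - 10*A^-10 - 5*A^-14 - A^-18
Summing the groups: <K> = -A^14 + 3*A^10 - 4*A^6 + 6*A^2 - 6*A^-2 + 6*A^-6 - 5*A^-10 + 3*A^-14 - A^-18
Normalise by the writhe: (-A^3)^(-w) = (-A^3)^(-2) = A^-6, so f(A) = A^-6 * <K> = -A^8 + 3*A^4 - 4 + 6*A^-4 - 6*A^-8 + 6*A^-12 - 5*A^-16 + 3*A^-20 - A^-24.
Substitute A = t^(-1/4), i.e. A^e → t^(-e/4): V(t) = -t^6 + 3*t^5 - 5*t^4 + 6*t^3 - 6*t^2 + 6*t - 4 + 3*t^-1 - t^-2

Answer: -t^6 + 3*t^5 - 5*t^4 + 6*t^3 - 6*t^2 + 6*t - 4 + 3*t^-1 - t^-2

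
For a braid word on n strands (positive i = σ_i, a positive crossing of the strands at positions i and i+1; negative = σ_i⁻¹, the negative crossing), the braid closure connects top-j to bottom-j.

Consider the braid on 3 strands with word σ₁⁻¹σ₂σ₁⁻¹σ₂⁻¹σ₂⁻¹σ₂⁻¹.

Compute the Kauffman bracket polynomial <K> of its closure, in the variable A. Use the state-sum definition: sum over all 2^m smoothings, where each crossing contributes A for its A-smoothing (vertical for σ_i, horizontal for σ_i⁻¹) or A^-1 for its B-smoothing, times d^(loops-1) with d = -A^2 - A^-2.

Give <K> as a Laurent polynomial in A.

Braid: s1^-1 s2 s1^-1 s2^-1 s2^-1 s2^-1 on 3 strands, 6 crossings.
Writhe w = (#positive) - (#negative) = 1 - 5 = -4.
State-sum expansion of <K>. There are 2^6 = 64 states.
Smooth each crossing (0=||, 1=⌣⌢); contribution A^(Σ sign_k(1-2s_k)) * d^(L-1).
Tabulate the states by total A-exponent and number of loops L (A-exp: L × count):
  A^6: L=4 ×1
  A^4: L=3 ×6
  A^2: L=2 ×12, L=4 ×3
  A^0: L=1 ×9, L=3 ×10, L=5 ×1
  A^-2: L=2 ×12, L=4 ×3
  A^-4: L=1 ×2, L=3 ×4
  A^-6: L=2 ×1
Each group contributes A^e * Σ count * d^(L-1):
Powers of d = -A^2 - A^-2: d^2 = A^4 + 2 + A^-4; d^3 = -A^6 - 3*A^2 - 3*A^-2 - A^-6; d^4 = A^8 + 4*A^4 + 6 + 4*A^-4 + A^-8.
  A^6 * (d^3) = -A^12 - 3*A^8 - 3*A^4 - 1
  A^4 * (6*d^2) = 6*A^8 + 12*A^4 + 6
  A^2 * (12*d + 3*d^3) = -3*A^8 - 21*A^4 - 21 - 3*A^-4
  A^0 * (9 + 10*d^2 + d^4) = A^8 + 14*A^4 + 35 + 14*A^-4 + A^-8
  A^-2 * (12*d + 3*d^3) = -3*A^4 - 21 - 21*A^-4 - 3*A^-8
  A^-4 * (2 + 4*d^2) = 4 + 10*A^-4 + 4*A^-8
  A^-6 * (d) = -A^-4 - A^-8
Summing the groups: <K> = -A^12 + A^8 - A^4 + 2 - A^-4 + A^-8

Answer: -A^12 + A^8 - A^4 + 2 - A^-4 + A^-8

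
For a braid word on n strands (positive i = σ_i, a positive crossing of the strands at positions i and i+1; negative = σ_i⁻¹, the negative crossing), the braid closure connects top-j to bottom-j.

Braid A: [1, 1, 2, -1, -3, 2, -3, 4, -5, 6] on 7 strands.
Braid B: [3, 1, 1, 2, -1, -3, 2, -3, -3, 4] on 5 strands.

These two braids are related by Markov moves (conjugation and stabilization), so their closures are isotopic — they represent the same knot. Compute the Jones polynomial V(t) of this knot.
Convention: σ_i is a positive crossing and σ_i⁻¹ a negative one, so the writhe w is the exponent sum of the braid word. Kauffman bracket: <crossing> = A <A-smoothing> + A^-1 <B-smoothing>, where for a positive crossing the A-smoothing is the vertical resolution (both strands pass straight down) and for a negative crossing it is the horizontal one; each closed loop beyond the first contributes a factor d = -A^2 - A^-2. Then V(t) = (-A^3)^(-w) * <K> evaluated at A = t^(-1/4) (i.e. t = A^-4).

Markov-equivalent braids have isotopic closures, hence identical knot invariants. Strip the Markov moves from each word to reach a common short braid β, then compute V(t) once on β.
Braid A: s1 s1 s2 s1^-1 s3^-1 s2 s3^-1 s4 s5^-1 s6 on 7 strands reduces by inverse Markov moves (closure unchanged at each step):
  Destabilize: the word has the form β·s6 where s6 occurs only as the final letter (β ∈ B_6); drop it and the last strand → 6 strands.
  Destabilize: the word has the form β·s5^-1 where s5^-1 occurs only as the final letter (β ∈ B_5); drop it and the last strand → 5 strands.
  Destabilize: the word has the form β·s4 where s4 occurs only as the final letter (β ∈ B_4); drop it and the last strand → 4 strands.
Reduced to β = s1 s1 s2 s1^-1 s3^-1 s2 s3^-1 on 4 strands, 7 crossings.
Braid B: s3 s1 s1 s2 s1^-1 s3^-1 s2 s3^-1 s3^-1 s4 on 5 strands reduces by inverse Markov moves (closure unchanged at each step):
  Destabilize: the word has the form β·s4 where s4 occurs only as the final letter (β ∈ B_4); drop it and the last strand → 4 strands.
  Deconjugate: the word is γ·β·γ⁻¹ with γ = s3 (prefix) and γ⁻¹ = s3^-1 (suffix); strip both.
Reduced to β = s1 s1 s2 s1^-1 s3^-1 s2 s3^-1 on 4 strands, 7 crossings.
Both give the same β = s1 s1 s2 s1^-1 s3^-1 s2 s3^-1 on 4 strands, so one state sum suffices:
Braid: s1 s1 s2 s1^-1 s3^-1 s2 s3^-1 on 4 strands, 7 crossings.
Writhe w = (#positive) - (#negative) = 4 - 3 = 1.
Enumerate smoothing states for the bracket polynomial. There are 2^7 = 128 states.
Each crossing splits two ways (0=vertical, 1=horizontal). The state's weight is A^(#A-smoothings - #B-smoothings) * d^(loops - 1).
Tabulate the states by total A-exponent and number of loops L (A-exp: L × count):
  A^7: L=3 ×1
  A^5: L=2 ×4, L=4 ×3
  A^3: L=1 ×5, L=3 ×15, L=5 ×1
  A^1: L=2 ×27, L=4 ×8
  A^-1: L=1 ×14, L=3 ×20, L=5 ×1
  A^-3: L=2 ×17, L=4 ×4
  A^-5: L=3 ×7
  A^-7: L=4 ×1
Each group contributes A^e * Σ count * d^(L-1):
Powers of d = -A^2 - A^-2: d^2 = A^4 + 2 + A^-4; d^3 = -A^6 - 3*A^2 - 3*A^-2 - A^-6; d^4 = A^8 + 4*A^4 + 6 + 4*A^-4 + A^-8.
  A^7 * (d^2) = A^11 + 2*A^7 + A^3
  A^5 * (4*d + 3*d^3) = -3*A^11 - 13*A^7 - 13*A^3 - 3*A^-1
  A^3 * (5 + 15*d^2 + d^4) = A^11 + 19*A^7 + 41*A^3 + 19*A^-1 + A^-5
  A^1 * (27*d + 8*d^3) = -8*A^7 - 51*A^3 - 51*A^-1 - 8*A^-5
  A^-1 * (14 + 20*d^2 + d^4) = A^7 + 24*A^3 + 60*A^-1 + 24*A^-5 + A^-9
  A^-3 * (17*d + 4*d^3) = -4*A^3 - 29*A^-1 - 29*A^-5 - 4*A^-9
  A^-5 * (7*d^2) = 7*A^-1 + 14*A^-5 + 7*A^-9
  A^-7 * (d^3) = -A^-1 - 3*A^-5 - 3*A^-9 - A^-13
Summing the groups: <K> = -A^11 + A^7 - 2*A^3 + 2*A^-1 - A^-5 + A^-9 - A^-13
Normalise by the writhe: (-A^3)^(-w) = (-A^3)^(-1) = -A^-3, so f(A) = -A^-3 * <K> = A^8 - A^4 + 2 - 2*A^-4 + A^-8 - A^-12 + A^-16.
Substitute A = t^(-1/4), i.e. A^e → t^(-e/4): V(t) = t^4 - t^3 + t^2 - 2*t + 2 - t^-1 + t^-2

Answer: t^4 - t^3 + t^2 - 2*t + 2 - t^-1 + t^-2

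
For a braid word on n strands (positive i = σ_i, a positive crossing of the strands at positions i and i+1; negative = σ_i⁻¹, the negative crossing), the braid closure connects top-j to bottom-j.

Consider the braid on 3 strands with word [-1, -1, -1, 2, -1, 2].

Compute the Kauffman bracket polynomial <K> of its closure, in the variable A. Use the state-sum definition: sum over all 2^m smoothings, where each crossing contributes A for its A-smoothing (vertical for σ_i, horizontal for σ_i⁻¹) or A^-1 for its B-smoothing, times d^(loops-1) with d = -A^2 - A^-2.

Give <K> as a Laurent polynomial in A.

A^14 - 2*A^10 + 2*A^6 - 2*A^2 + 2*A^-2 - A^-6 + A^-10

Derivation:
Braid: s1^-1 s1^-1 s1^-1 s2 s1^-1 s2 on 3 strands, 6 crossings.
Writhe w = (#positive) - (#negative) = 2 - 4 = -2.
Enumerate smoothing states for the bracket polynomial. There are 2^6 = 64 states.
Smooth each crossing (0=||, 1=⌣⌢); contribution A^(Σ sign_k(1-2s_k)) * d^(L-1).
Tabulate the states by total A-exponent and number of loops L (A-exp: L × count):
  A^6: L=5 ×1
  A^4: L=4 ×6
  A^2: L=3 ×15
  A^0: L=2 ×19, L=4 ×1
  A^-2: L=1 ×11, L=3 ×4
  A^-4: L=2 ×6
  A^-6: L=3 ×1
Each group contributes A^e * Σ count * d^(L-1):
Powers of d = -A^2 - A^-2: d^2 = A^4 + 2 + A^-4; d^3 = -A^6 - 3*A^2 - 3*A^-2 - A^-6; d^4 = A^8 + 4*A^4 + 6 + 4*A^-4 + A^-8.
  A^6 * (d^4) = A^14 + 4*A^10 + 6*A^6 + 4*A^2 + A^-2
  A^4 * (6*d^3) = -6*A^10 - 18*A^6 - 18*A^2 - 6*A^-2
  A^2 * (15*d^2) = 15*A^6 + 30*A^2 + 15*A^-2
  A^0 * (19*d + d^3) = -A^6 - 22*A^2 - 22*A^-2 - A^-6
  A^-2 * (11 + 4*d^2) = 4*A^2 + 19*A^-2 + 4*A^-6
  A^-4 * (6*d) = -6*A^-2 - 6*A^-6
  A^-6 * (d^2) = A^-2 + 2*A^-6 + A^-10
Summing the groups: <K> = A^14 - 2*A^10 + 2*A^6 - 2*A^2 + 2*A^-2 - A^-6 + A^-10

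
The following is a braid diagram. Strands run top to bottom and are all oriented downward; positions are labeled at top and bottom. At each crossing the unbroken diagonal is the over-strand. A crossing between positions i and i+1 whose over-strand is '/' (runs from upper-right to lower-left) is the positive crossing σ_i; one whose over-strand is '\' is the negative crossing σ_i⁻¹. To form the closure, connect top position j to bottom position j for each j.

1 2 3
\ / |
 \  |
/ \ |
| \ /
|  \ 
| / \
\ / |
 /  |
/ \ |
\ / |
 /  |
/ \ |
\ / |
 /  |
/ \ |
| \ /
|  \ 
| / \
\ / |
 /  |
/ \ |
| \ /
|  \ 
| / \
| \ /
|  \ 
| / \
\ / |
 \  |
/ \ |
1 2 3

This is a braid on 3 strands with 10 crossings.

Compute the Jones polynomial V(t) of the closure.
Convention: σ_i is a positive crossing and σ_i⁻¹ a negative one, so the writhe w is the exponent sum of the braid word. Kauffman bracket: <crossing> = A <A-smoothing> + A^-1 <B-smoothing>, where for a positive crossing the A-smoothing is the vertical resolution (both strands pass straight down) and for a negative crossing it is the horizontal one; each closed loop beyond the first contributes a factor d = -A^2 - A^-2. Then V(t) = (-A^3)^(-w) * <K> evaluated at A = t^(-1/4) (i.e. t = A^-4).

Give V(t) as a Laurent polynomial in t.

t^2 - 2*t + 3 - 3*t^-1 + 4*t^-2 - 3*t^-3 + 2*t^-4 - 2*t^-5 + t^-6

Derivation:
Reading the diagram top to bottom ('/'-over between positions i,i+1 = s_i, '\'-over = s_i^-1): braid word = s1^-1 s2^-1 s1 s1 s1 s2^-1 s1 s2^-1 s2^-1 s1^-1.
Braid: s1^-1 s2^-1 s1 s1 s1 s2^-1 s1 s2^-1 s2^-1 s1^-1 on 3 strands, 10 crossings.
Writhe w = (#positive) - (#negative) = 4 - 6 = -2.
State-sum expansion of <K>. There are 2^10 = 1024 states.
Each crossing splits two ways (0=vertical, 1=horizontal). The state's weight is A^(#A-smoothings - #B-smoothings) * d^(loops - 1).
Tabulate the states by total A-exponent and number of loops L (A-exp: L × count):
  A^10: L=5 ×1
  A^8: L=4 ×10
  A^6: L=3 ×38, L=5 ×7
  A^4: L=2 ×67, L=4 ×49, L=6 ×4
  A^2: L=1 ×46, L=3 ×130, L=5 ×33, L=7 ×1
  A^0: L=2 ×131, L=4 ×110, L=6 ×11
  A^-2: L=1 ×25, L=3 ×133, L=5 ×51, L=7 ×1
  A^-4: L=2 ×37, L=4 ×72, L=6 ×11
  A^-6: L=3 ×25, L=5 ×19, L=7 ×1
  A^-8: L=4 ×8, L=6 ×2
  A^-10: L=5 ×1
Each group contributes A^e * Σ count * d^(L-1):
Powers of d = -A^2 - A^-2: d^2 = A^4 + 2 + A^-4; d^3 = -A^6 - 3*A^2 - 3*A^-2 - A^-6; d^4 = A^8 + 4*A^4 + 6 + 4*A^-4 + A^-8; d^5 = -A^10 - 5*A^6 - 10*A^2 - 10*A^-2 - 5*A^-6 - A^-10; d^6 = A^12 + 6*A^8 + 15*A^4 + 20 + 15*A^-4 + 6*A^-8 + A^-12.
  A^10 * (d^4) = A^18 + 4*A^14 + 6*A^10 + 4*A^6 + A^2
  A^8 * (10*d^3) = -10*A^14 - 30*A^10 - 30*A^6 - 10*A^2
  A^6 * (38*d^2 + 7*d^4) = 7*A^14 + 66*A^10 + 118*A^6 + 66*A^2 + 7*A^-2
  A^4 * (67*d + 49*d^3 + 4*d^5) = -4*A^14 - 69*A^10 - 254*A^6 - 254*A^2 - 69*A^-2 - 4*A^-6
  A^2 * (46 + 130*d^2 + 33*d^4 + d^6) = A^14 + 39*A^10 + 277*A^6 + 524*A^2 + 277*A^-2 + 39*A^-6 + A^-10
  A^0 * (131*d + 110*d^3 + 11*d^5) = -11*A^10 - 165*A^6 - 571*A^2 - 571*A^-2 - 165*A^-6 - 11*A^-10
  A^-2 * (25 + 133*d^2 + 51*d^4 + d^6) = A^10 + 57*A^6 + 352*A^2 + 617*A^-2 + 352*A^-6 + 57*A^-10 + A^-14
  A^-4 * (37*d + 72*d^3 + 11*d^5) = -11*A^6 - 127*A^2 - 363*A^-2 - 363*A^-6 - 127*A^-10 - 11*A^-14
  A^-6 * (25*d^2 + 19*d^4 + d^6) = A^6 + 25*A^2 + 116*A^-2 + 184*A^-6 + 116*A^-10 + 25*A^-14 + A^-18
  A^-8 * (8*d^3 + 2*d^5) = -2*A^2 - 18*A^-2 - 44*A^-6 - 44*A^-10 - 18*A^-14 - 2*A^-18
  A^-10 * (d^4) = A^-2 + 4*A^-6 + 6*A^-10 + 4*A^-14 + A^-18
Summing the groups: <K> = A^18 - 2*A^14 + 2*A^10 - 3*A^6 + 4*A^2 - 3*A^-2 + 3*A^-6 - 2*A^-10 + A^-14
Normalise by the writhe: (-A^3)^(-w) = (-A^3)^(2) = A^6, so f(A) = A^6 * <K> = A^24 - 2*A^20 + 2*A^16 - 3*A^12 + 4*A^8 - 3*A^4 + 3 - 2*A^-4 + A^-8.
Substitute A = t^(-1/4), i.e. A^e → t^(-e/4): V(t) = t^2 - 2*t + 3 - 3*t^-1 + 4*t^-2 - 3*t^-3 + 2*t^-4 - 2*t^-5 + t^-6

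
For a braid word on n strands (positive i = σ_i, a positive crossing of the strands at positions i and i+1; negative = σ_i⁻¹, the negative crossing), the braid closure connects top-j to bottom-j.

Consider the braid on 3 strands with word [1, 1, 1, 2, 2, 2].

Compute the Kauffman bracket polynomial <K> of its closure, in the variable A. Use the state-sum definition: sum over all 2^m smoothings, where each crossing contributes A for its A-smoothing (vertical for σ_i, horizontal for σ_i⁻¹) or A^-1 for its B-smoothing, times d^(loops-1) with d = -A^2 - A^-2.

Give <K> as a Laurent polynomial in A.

Braid: s1 s1 s1 s2 s2 s2 on 3 strands, 6 crossings.
Writhe w = (#positive) - (#negative) = 6 - 0 = 6.
Enumerate smoothing states for the bracket polynomial. There are 2^6 = 64 states.
Smooth each crossing (0=||, 1=⌣⌢); contribution A^(Σ sign_k(1-2s_k)) * d^(L-1).
Tabulate the states by total A-exponent and number of loops L (A-exp: L × count):
  A^6: L=3 ×1
  A^4: L=2 ×6
  A^2: L=1 ×9, L=3 ×6
  A^0: L=2 ×18, L=4 ×2
  A^-2: L=3 ×15
  A^-4: L=4 ×6
  A^-6: L=5 ×1
Each group contributes A^e * Σ count * d^(L-1):
Powers of d = -A^2 - A^-2: d^2 = A^4 + 2 + A^-4; d^3 = -A^6 - 3*A^2 - 3*A^-2 - A^-6; d^4 = A^8 + 4*A^4 + 6 + 4*A^-4 + A^-8.
  A^6 * (d^2) = A^10 + 2*A^6 + A^2
  A^4 * (6*d) = -6*A^6 - 6*A^2
  A^2 * (9 + 6*d^2) = 6*A^6 + 21*A^2 + 6*A^-2
  A^0 * (18*d + 2*d^3) = -2*A^6 - 24*A^2 - 24*A^-2 - 2*A^-6
  A^-2 * (15*d^2) = 15*A^2 + 30*A^-2 + 15*A^-6
  A^-4 * (6*d^3) = -6*A^2 - 18*A^-2 - 18*A^-6 - 6*A^-10
  A^-6 * (d^4) = A^2 + 4*A^-2 + 6*A^-6 + 4*A^-10 + A^-14
Summing the groups: <K> = A^10 + 2*A^2 - 2*A^-2 + A^-6 - 2*A^-10 + A^-14

Answer: A^10 + 2*A^2 - 2*A^-2 + A^-6 - 2*A^-10 + A^-14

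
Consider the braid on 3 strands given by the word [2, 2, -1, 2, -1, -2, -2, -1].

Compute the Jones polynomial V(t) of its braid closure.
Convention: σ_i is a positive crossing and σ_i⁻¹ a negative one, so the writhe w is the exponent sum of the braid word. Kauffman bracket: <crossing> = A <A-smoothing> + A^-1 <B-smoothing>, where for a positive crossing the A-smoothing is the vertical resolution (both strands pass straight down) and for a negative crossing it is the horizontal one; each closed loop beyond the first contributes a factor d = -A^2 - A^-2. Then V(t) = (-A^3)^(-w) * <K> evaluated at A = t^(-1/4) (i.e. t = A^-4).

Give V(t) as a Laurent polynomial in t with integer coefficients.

-t + 2 - t^-1 + 2*t^-2 - t^-3 + t^-4 - t^-5

Derivation:
Braid: s2 s2 s1^-1 s2 s1^-1 s2^-1 s2^-1 s1^-1 on 3 strands, 8 crossings.
Writhe w = (#positive) - (#negative) = 3 - 5 = -2.
State-sum expansion of <K>. There are 2^8 = 256 states.
Smooth each crossing (0=||, 1=⌣⌢); contribution A^(Σ sign_k(1-2s_k)) * d^(L-1).
Tabulate the states by total A-exponent and number of loops L (A-exp: L × count):
  A^8: L=4 ×1
  A^6: L=3 ×8
  A^4: L=2 ×23, L=4 ×5
  A^2: L=1 ×22, L=3 ×33, L=5 ×1
  A^0: L=2 ×52, L=4 ×18
  A^-2: L=1 ×13, L=3 ×37, L=5 ×6
  A^-4: L=2 ×14, L=4 ×13, L=6 ×1
  A^-6: L=3 ×6, L=5 ×2
  A^-8: L=4 ×1
Each group contributes A^e * Σ count * d^(L-1):
Powers of d = -A^2 - A^-2: d^2 = A^4 + 2 + A^-4; d^3 = -A^6 - 3*A^2 - 3*A^-2 - A^-6; d^4 = A^8 + 4*A^4 + 6 + 4*A^-4 + A^-8; d^5 = -A^10 - 5*A^6 - 10*A^2 - 10*A^-2 - 5*A^-6 - A^-10.
  A^8 * (d^3) = -A^14 - 3*A^10 - 3*A^6 - A^2
  A^6 * (8*d^2) = 8*A^10 + 16*A^6 + 8*A^2
  A^4 * (23*d + 5*d^3) = -5*A^10 - 38*A^6 - 38*A^2 - 5*A^-2
  A^2 * (22 + 33*d^2 + d^4) = A^10 + 37*A^6 + 94*A^2 + 37*A^-2 + A^-6
  A^0 * (52*d + 18*d^3) = -18*A^6 - 106*A^2 - 106*A^-2 - 18*A^-6
  A^-2 * (13 + 37*d^2 + 6*d^4) = 6*A^6 + 61*A^2 + 123*A^-2 + 61*A^-6 + 6*A^-10
  A^-4 * (14*d + 13*d^3 + d^5) = -A^6 - 18*A^2 - 63*A^-2 - 63*A^-6 - 18*A^-10 - A^-14
  A^-6 * (6*d^2 + 2*d^4) = 2*A^2 + 14*A^-2 + 24*A^-6 + 14*A^-10 + 2*A^-14
  A^-8 * (d^3) = -A^-2 - 3*A^-6 - 3*A^-10 - A^-14
Summing the groups: <K> = -A^14 + A^10 - A^6 + 2*A^2 - A^-2 + 2*A^-6 - A^-10
Normalise by the writhe: (-A^3)^(-w) = (-A^3)^(2) = A^6, so f(A) = A^6 * <K> = -A^20 + A^16 - A^12 + 2*A^8 - A^4 + 2 - A^-4.
Substitute A = t^(-1/4), i.e. A^e → t^(-e/4): V(t) = -t + 2 - t^-1 + 2*t^-2 - t^-3 + t^-4 - t^-5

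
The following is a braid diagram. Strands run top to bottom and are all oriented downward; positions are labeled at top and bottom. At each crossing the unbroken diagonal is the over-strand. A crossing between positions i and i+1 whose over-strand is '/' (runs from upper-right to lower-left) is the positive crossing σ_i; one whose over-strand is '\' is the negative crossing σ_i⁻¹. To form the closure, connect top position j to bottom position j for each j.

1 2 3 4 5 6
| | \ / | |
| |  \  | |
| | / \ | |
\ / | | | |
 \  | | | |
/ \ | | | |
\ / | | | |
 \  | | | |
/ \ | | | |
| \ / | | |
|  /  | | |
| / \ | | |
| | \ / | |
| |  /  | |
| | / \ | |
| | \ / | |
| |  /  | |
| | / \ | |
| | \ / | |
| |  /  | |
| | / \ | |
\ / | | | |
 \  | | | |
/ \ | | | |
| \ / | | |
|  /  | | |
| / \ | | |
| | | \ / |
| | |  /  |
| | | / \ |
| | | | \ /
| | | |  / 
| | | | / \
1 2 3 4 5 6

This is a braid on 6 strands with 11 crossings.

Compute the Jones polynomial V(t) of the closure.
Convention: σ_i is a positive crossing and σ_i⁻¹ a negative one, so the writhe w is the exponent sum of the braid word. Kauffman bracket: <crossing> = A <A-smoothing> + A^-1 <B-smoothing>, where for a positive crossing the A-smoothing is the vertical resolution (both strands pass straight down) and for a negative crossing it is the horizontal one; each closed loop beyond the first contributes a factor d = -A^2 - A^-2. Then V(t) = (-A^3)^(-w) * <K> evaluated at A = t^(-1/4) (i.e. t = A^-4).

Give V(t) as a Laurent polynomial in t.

Reading the diagram top to bottom ('/'-over between positions i,i+1 = s_i, '\'-over = s_i^-1): braid word = s3^-1 s1^-1 s1^-1 s2 s3 s3 s3 s1^-1 s2 s4 s5.
The presented braid s3^-1 s1^-1 s1^-1 s2 s3 s3 s3 s1^-1 s2 s4 s5 on 6 strands reduces by inverse Markov moves (closure unchanged at each step):
  Destabilize: the word has the form β·s5 where s5 occurs only as the final letter (β ∈ B_5); drop it and the last strand → 5 strands.
  Destabilize: the word has the form β·s4 where s4 occurs only as the final letter (β ∈ B_4); drop it and the last strand → 4 strands.
Reduced to β = s3^-1 s1^-1 s1^-1 s2 s3 s3 s3 s1^-1 s2 on 4 strands, 9 crossings.
Compute on β:
Braid: s3^-1 s1^-1 s1^-1 s2 s3 s3 s3 s1^-1 s2 on 4 strands, 9 crossings.
Writhe w = (#positive) - (#negative) = 5 - 4 = 1.
Computing the Kauffman bracket via state sum. There are 2^9 = 512 states.
For each crossing: s=0 is the vertical smoothing, s=1 horizontal. Crossing k contributes A^(sign_k * (1 - 2*s_k)); loop factor d = -A^2 - A^-2.
Tabulate the states by total A-exponent and number of loops L (A-exp: L × count):
  A^9: L=4 ×1
  A^7: L=3 ×5, L=5 ×4
  A^5: L=2 ×10, L=4 ×23, L=6 ×3
  A^3: L=1 ×8, L=3 ×57, L=5 ×18, L=7 ×1
  A^1: L=2 ×70, L=4 ×50, L=6 ×6
  A^-1: L=1 ×33, L=3 ×75, L=5 ×18
  A^-3: L=2 ×51, L=4 ×32, L=6 ×1
  A^-5: L=3 ×32, L=5 ×4
  A^-7: L=4 ×9
  A^-9: L=5 ×1
Each group contributes A^e * Σ count * d^(L-1):
Powers of d = -A^2 - A^-2: d^2 = A^4 + 2 + A^-4; d^3 = -A^6 - 3*A^2 - 3*A^-2 - A^-6; d^4 = A^8 + 4*A^4 + 6 + 4*A^-4 + A^-8; d^5 = -A^10 - 5*A^6 - 10*A^2 - 10*A^-2 - 5*A^-6 - A^-10; d^6 = A^12 + 6*A^8 + 15*A^4 + 20 + 15*A^-4 + 6*A^-8 + A^-12.
  A^9 * (d^3) = -A^15 - 3*A^11 - 3*A^7 - A^3
  A^7 * (5*d^2 + 4*d^4) = 4*A^15 + 21*A^11 + 34*A^7 + 21*A^3 + 4*A^-1
  A^5 * (10*d + 23*d^3 + 3*d^5) = -3*A^15 - 38*A^11 - 109*A^7 - 109*A^3 - 38*A^-1 - 3*A^-5
  A^3 * (8 + 57*d^2 + 18*d^4 + d^6) = A^15 + 24*A^11 + 144*A^7 + 250*A^3 + 144*A^-1 + 24*A^-5 + A^-9
  A^1 * (70*d + 50*d^3 + 6*d^5) = -6*A^11 - 80*A^7 - 280*A^3 - 280*A^-1 - 80*A^-5 - 6*A^-9
  A^-1 * (33 + 75*d^2 + 18*d^4) = 18*A^7 + 147*A^3 + 291*A^-1 + 147*A^-5 + 18*A^-9
  A^-3 * (51*d + 32*d^3 + d^5) = -A^7 - 37*A^3 - 157*A^-1 - 157*A^-5 - 37*A^-9 - A^-13
  A^-5 * (32*d^2 + 4*d^4) = 4*A^3 + 48*A^-1 + 88*A^-5 + 48*A^-9 + 4*A^-13
  A^-7 * (9*d^3) = -9*A^-1 - 27*A^-5 - 27*A^-9 - 9*A^-13
  A^-9 * (d^4) = A^-1 + 4*A^-5 + 6*A^-9 + 4*A^-13 + A^-17
Summing the groups: <K> = A^15 - 2*A^11 + 3*A^7 - 5*A^3 + 4*A^-1 - 4*A^-5 + 3*A^-9 - 2*A^-13 + A^-17
Normalise by the writhe: (-A^3)^(-w) = (-A^3)^(-1) = -A^-3, so f(A) = -A^-3 * <K> = -A^12 + 2*A^8 - 3*A^4 + 5 - 4*A^-4 + 4*A^-8 - 3*A^-12 + 2*A^-16 - A^-20.
Substitute A = t^(-1/4), i.e. A^e → t^(-e/4): V(t) = -t^5 + 2*t^4 - 3*t^3 + 4*t^2 - 4*t + 5 - 3*t^-1 + 2*t^-2 - t^-3

Answer: -t^5 + 2*t^4 - 3*t^3 + 4*t^2 - 4*t + 5 - 3*t^-1 + 2*t^-2 - t^-3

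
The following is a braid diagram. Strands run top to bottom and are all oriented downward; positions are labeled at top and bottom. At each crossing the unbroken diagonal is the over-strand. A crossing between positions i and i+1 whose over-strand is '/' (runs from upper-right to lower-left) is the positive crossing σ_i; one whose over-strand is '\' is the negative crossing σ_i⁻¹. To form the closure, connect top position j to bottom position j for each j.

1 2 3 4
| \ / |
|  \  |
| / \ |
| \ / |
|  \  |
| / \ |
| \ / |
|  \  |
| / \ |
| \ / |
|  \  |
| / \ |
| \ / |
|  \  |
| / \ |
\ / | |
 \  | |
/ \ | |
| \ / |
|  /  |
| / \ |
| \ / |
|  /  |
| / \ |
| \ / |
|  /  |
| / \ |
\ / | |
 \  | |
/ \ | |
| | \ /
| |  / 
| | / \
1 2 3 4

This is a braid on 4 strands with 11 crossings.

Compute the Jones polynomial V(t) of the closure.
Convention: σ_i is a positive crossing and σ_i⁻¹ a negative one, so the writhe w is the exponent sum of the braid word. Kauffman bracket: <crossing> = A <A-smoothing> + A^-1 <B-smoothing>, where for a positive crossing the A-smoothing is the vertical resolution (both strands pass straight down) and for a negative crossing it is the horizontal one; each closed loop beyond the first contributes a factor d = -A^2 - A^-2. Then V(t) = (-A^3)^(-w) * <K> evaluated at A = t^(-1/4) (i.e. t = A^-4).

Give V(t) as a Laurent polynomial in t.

Reading the diagram top to bottom ('/'-over between positions i,i+1 = s_i, '\'-over = s_i^-1): braid word = s2^-1 s2^-1 s2^-1 s2^-1 s2^-1 s1^-1 s2 s2 s2 s1^-1 s3.
The presented braid s2^-1 s2^-1 s2^-1 s2^-1 s2^-1 s1^-1 s2 s2 s2 s1^-1 s3 on 4 strands reduces by inverse Markov moves (closure unchanged at each step):
  Destabilize: the word has the form β·s3 where s3 occurs only as the final letter (β ∈ B_3); drop it and the last strand → 3 strands.
Reduced to β = s2^-1 s2^-1 s2^-1 s2^-1 s2^-1 s1^-1 s2 s2 s2 s1^-1 on 3 strands, 10 crossings.
Compute on β:
Braid: s2^-1 s2^-1 s2^-1 s2^-1 s2^-1 s1^-1 s2 s2 s2 s1^-1 on 3 strands, 10 crossings.
Writhe w = (#positive) - (#negative) = 3 - 7 = -4.
State-sum expansion of <K>. There are 2^10 = 1024 states.
For each crossing: s=0 is the vertical smoothing, s=1 horizontal. Crossing k contributes A^(sign_k * (1 - 2*s_k)); loop factor d = -A^2 - A^-2.
Tabulate the states by total A-exponent and number of loops L (A-exp: L × count):
  A^10: L=6 ×1
  A^8: L=5 ×10
  A^6: L=4 ×35, L=6 ×10
  A^4: L=3 ×60, L=5 ×50, L=7 ×10
  A^2: L=2 ×55, L=4 ×100, L=6 ×50, L=8 ×5
  A^0: L=1 ×25, L=3 ×101, L=5 ×100, L=7 ×25, L=9 ×1
  A^-2: L=2 ×55, L=4 ×100, L=6 ×50, L=8 ×5
  A^-4: L=1 ×6, L=3 ×54, L=5 ×50, L=7 ×10
  A^-6: L=2 ×9, L=4 ×26, L=6 ×10
  A^-8: L=3 ×5, L=5 ×5
  A^-10: L=4 ×1
Each group contributes A^e * Σ count * d^(L-1):
Powers of d = -A^2 - A^-2: d^2 = A^4 + 2 + A^-4; d^3 = -A^6 - 3*A^2 - 3*A^-2 - A^-6; d^4 = A^8 + 4*A^4 + 6 + 4*A^-4 + A^-8; d^5 = -A^10 - 5*A^6 - 10*A^2 - 10*A^-2 - 5*A^-6 - A^-10; d^6 = A^12 + 6*A^8 + 15*A^4 + 20 + 15*A^-4 + 6*A^-8 + A^-12; d^7 = -A^14 - 7*A^10 - 21*A^6 - 35*A^2 - 35*A^-2 - 21*A^-6 - 7*A^-10 - A^-14; d^8 = A^16 + 8*A^12 + 28*A^8 + 56*A^4 + 70 + 56*A^-4 + 28*A^-8 + 8*A^-12 + A^-16.
  A^10 * (d^5) = -A^20 - 5*A^16 - 10*A^12 - 10*A^8 - 5*A^4 - 1
  A^8 * (10*d^4) = 10*A^16 + 40*A^12 + 60*A^8 + 40*A^4 + 10
  A^6 * (35*d^3 + 10*d^5) = -10*A^16 - 85*A^12 - 205*A^8 - 205*A^4 - 85 - 10*A^-4
  A^4 * (60*d^2 + 50*d^4 + 10*d^6) = 10*A^16 + 110*A^12 + 410*A^8 + 620*A^4 + 410 + 110*A^-4 + 10*A^-8
  A^2 * (55*d + 100*d^3 + 50*d^5 + 5*d^7) = -5*A^16 - 85*A^12 - 455*A^8 - 1030*A^4 - 1030 - 455*A^-4 - 85*A^-8 - 5*A^-12
  A^0 * (25 + 101*d^2 + 100*d^4 + 25*d^6 + d^8) = A^16 + 33*A^12 + 278*A^8 + 932*A^4 + 1397 + 932*A^-4 + 278*A^-8 + 33*A^-12 + A^-16
  A^-2 * (55*d + 100*d^3 + 50*d^5 + 5*d^7) = -5*A^12 - 85*A^8 - 455*A^4 - 1030 - 1030*A^-4 - 455*A^-8 - 85*A^-12 - 5*A^-16
  A^-4 * (6 + 54*d^2 + 50*d^4 + 10*d^6) = 10*A^8 + 110*A^4 + 404 + 614*A^-4 + 404*A^-8 + 110*A^-12 + 10*A^-16
  A^-6 * (9*d + 26*d^3 + 10*d^5) = -10*A^4 - 76 - 187*A^-4 - 187*A^-8 - 76*A^-12 - 10*A^-16
  A^-8 * (5*d^2 + 5*d^4) = 5 + 25*A^-4 + 40*A^-8 + 25*A^-12 + 5*A^-16
  A^-10 * (d^3) = -A^-4 - 3*A^-8 - 3*A^-12 - A^-16
Summing the groups: <K> = -A^20 + A^16 - 2*A^12 + 3*A^8 - 3*A^4 + 4 - 2*A^-4 + 2*A^-8 - A^-12
Normalise by the writhe: (-A^3)^(-w) = (-A^3)^(4) = A^12, so f(A) = A^12 * <K> = -A^32 + A^28 - 2*A^24 + 3*A^20 - 3*A^16 + 4*A^12 - 2*A^8 + 2*A^4 - 1.
Substitute A = t^(-1/4), i.e. A^e → t^(-e/4): V(t) = -1 + 2*t^-1 - 2*t^-2 + 4*t^-3 - 3*t^-4 + 3*t^-5 - 2*t^-6 + t^-7 - t^-8

Answer: -1 + 2*t^-1 - 2*t^-2 + 4*t^-3 - 3*t^-4 + 3*t^-5 - 2*t^-6 + t^-7 - t^-8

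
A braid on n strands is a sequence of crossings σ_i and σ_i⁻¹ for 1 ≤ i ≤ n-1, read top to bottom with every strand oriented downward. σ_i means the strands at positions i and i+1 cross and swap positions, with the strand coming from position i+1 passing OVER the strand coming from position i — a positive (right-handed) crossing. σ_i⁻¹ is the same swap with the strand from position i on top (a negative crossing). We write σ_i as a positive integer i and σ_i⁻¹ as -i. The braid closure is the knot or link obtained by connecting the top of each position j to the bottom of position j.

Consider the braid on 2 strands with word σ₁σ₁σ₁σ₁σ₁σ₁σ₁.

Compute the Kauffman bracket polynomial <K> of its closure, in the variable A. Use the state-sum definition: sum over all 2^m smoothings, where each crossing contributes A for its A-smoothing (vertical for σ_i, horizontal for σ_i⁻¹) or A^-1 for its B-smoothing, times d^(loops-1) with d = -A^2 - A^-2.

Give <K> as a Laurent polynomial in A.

-A^9 - A + A^-3 - A^-7 + A^-11 - A^-15 + A^-19

Derivation:
Braid: s1 s1 s1 s1 s1 s1 s1 on 2 strands, 7 crossings.
Writhe w = (#positive) - (#negative) = 7 - 0 = 7.
Enumerate smoothing states for the bracket polynomial. There are 2^7 = 128 states.
Each crossing splits two ways (0=vertical, 1=horizontal). The state's weight is A^(#A-smoothings - #B-smoothings) * d^(loops - 1).
Tabulate the states by total A-exponent and number of loops L (A-exp: L × count):
  A^7: L=2 ×1
  A^5: L=1 ×7
  A^3: L=2 ×21
  A^1: L=3 ×35
  A^-1: L=4 ×35
  A^-3: L=5 ×21
  A^-5: L=6 ×7
  A^-7: L=7 ×1
Each group contributes A^e * Σ count * d^(L-1):
Powers of d = -A^2 - A^-2: d^2 = A^4 + 2 + A^-4; d^3 = -A^6 - 3*A^2 - 3*A^-2 - A^-6; d^4 = A^8 + 4*A^4 + 6 + 4*A^-4 + A^-8; d^5 = -A^10 - 5*A^6 - 10*A^2 - 10*A^-2 - 5*A^-6 - A^-10; d^6 = A^12 + 6*A^8 + 15*A^4 + 20 + 15*A^-4 + 6*A^-8 + A^-12.
  A^7 * (d) = -A^9 - A^5
  A^5 * (7) = 7*A^5
  A^3 * (21*d) = -21*A^5 - 21*A
  A^1 * (35*d^2) = 35*A^5 + 70*A + 35*A^-3
  A^-1 * (35*d^3) = -35*A^5 - 105*A - 105*A^-3 - 35*A^-7
  A^-3 * (21*d^4) = 21*A^5 + 84*A + 126*A^-3 + 84*A^-7 + 21*A^-11
  A^-5 * (7*d^5) = -7*A^5 - 35*A - 70*A^-3 - 70*A^-7 - 35*A^-11 - 7*A^-15
  A^-7 * (d^6) = A^5 + 6*A + 15*A^-3 + 20*A^-7 + 15*A^-11 + 6*A^-15 + A^-19
Summing the groups: <K> = -A^9 - A + A^-3 - A^-7 + A^-11 - A^-15 + A^-19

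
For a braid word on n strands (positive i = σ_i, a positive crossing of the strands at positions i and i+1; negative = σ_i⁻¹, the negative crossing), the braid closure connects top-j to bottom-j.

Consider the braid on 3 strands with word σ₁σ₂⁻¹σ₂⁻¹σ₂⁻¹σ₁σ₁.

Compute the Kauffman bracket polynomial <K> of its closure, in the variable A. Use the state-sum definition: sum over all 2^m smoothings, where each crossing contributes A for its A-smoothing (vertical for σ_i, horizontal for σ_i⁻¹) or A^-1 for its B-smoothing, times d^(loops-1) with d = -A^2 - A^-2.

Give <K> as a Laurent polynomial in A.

-A^12 + A^8 - A^4 + 3 - A^-4 + A^-8 - A^-12

Derivation:
Braid: s1 s2^-1 s2^-1 s2^-1 s1 s1 on 3 strands, 6 crossings.
Writhe w = (#positive) - (#negative) = 3 - 3 = 0.
Enumerate smoothing states for the bracket polynomial. There are 2^6 = 64 states.
Each crossing splits two ways (0=vertical, 1=horizontal). The state's weight is A^(#A-smoothings - #B-smoothings) * d^(loops - 1).
Tabulate the states by total A-exponent and number of loops L (A-exp: L × count):
  A^6: L=4 ×1
  A^4: L=3 ×6
  A^2: L=2 ×12, L=4 ×3
  A^0: L=1 ×9, L=3 ×10, L=5 ×1
  A^-2: L=2 ×12, L=4 ×3
  A^-4: L=3 ×6
  A^-6: L=4 ×1
Each group contributes A^e * Σ count * d^(L-1):
Powers of d = -A^2 - A^-2: d^2 = A^4 + 2 + A^-4; d^3 = -A^6 - 3*A^2 - 3*A^-2 - A^-6; d^4 = A^8 + 4*A^4 + 6 + 4*A^-4 + A^-8.
  A^6 * (d^3) = -A^12 - 3*A^8 - 3*A^4 - 1
  A^4 * (6*d^2) = 6*A^8 + 12*A^4 + 6
  A^2 * (12*d + 3*d^3) = -3*A^8 - 21*A^4 - 21 - 3*A^-4
  A^0 * (9 + 10*d^2 + d^4) = A^8 + 14*A^4 + 35 + 14*A^-4 + A^-8
  A^-2 * (12*d + 3*d^3) = -3*A^4 - 21 - 21*A^-4 - 3*A^-8
  A^-4 * (6*d^2) = 6 + 12*A^-4 + 6*A^-8
  A^-6 * (d^3) = -1 - 3*A^-4 - 3*A^-8 - A^-12
Summing the groups: <K> = -A^12 + A^8 - A^4 + 3 - A^-4 + A^-8 - A^-12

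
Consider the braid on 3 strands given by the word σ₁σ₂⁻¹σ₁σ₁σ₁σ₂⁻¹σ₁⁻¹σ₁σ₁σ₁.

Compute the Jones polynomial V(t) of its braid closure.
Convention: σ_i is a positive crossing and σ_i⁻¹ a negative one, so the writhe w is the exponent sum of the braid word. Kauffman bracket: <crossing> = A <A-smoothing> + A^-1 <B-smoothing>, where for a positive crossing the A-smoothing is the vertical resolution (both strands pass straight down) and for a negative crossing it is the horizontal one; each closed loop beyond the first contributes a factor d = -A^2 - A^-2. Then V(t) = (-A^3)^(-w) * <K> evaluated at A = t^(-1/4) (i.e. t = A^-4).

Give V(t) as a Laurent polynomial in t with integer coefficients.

First cancel adjacent σ_i σ_i⁻¹ pairs (Reidemeister II — same braid, same closure): s1 s2^-1 s1 s1 s1 s2^-1 s1^-1 s1 s1 s1 → s1 s2^-1 s1 s1 s1 s2^-1 s1 s1.
Braid: s1 s2^-1 s1 s1 s1 s2^-1 s1 s1 on 3 strands, 8 crossings.
Writhe w = (#positive) - (#negative) = 6 - 2 = 4.
Computing the Kauffman bracket via state sum. There are 2^8 = 256 states.
Each crossing splits two ways (0=vertical, 1=horizontal). The state's weight is A^(#A-smoothings - #B-smoothings) * d^(loops - 1).
Tabulate the states by total A-exponent and number of loops L (A-exp: L × count):
  A^8: L=3 ×1
  A^6: L=2 ×8
  A^4: L=1 ×21, L=3 ×7
  A^2: L=2 ×54, L=4 ×2
  A^0: L=3 ×70
  A^-2: L=4 ×56
  A^-4: L=5 ×28
  A^-6: L=6 ×8
  A^-8: L=7 ×1
Each group contributes A^e * Σ count * d^(L-1):
Powers of d = -A^2 - A^-2: d^2 = A^4 + 2 + A^-4; d^3 = -A^6 - 3*A^2 - 3*A^-2 - A^-6; d^4 = A^8 + 4*A^4 + 6 + 4*A^-4 + A^-8; d^5 = -A^10 - 5*A^6 - 10*A^2 - 10*A^-2 - 5*A^-6 - A^-10; d^6 = A^12 + 6*A^8 + 15*A^4 + 20 + 15*A^-4 + 6*A^-8 + A^-12.
  A^8 * (d^2) = A^12 + 2*A^8 + A^4
  A^6 * (8*d) = -8*A^8 - 8*A^4
  A^4 * (21 + 7*d^2) = 7*A^8 + 35*A^4 + 7
  A^2 * (54*d + 2*d^3) = -2*A^8 - 60*A^4 - 60 - 2*A^-4
  A^0 * (70*d^2) = 70*A^4 + 140 + 70*A^-4
  A^-2 * (56*d^3) = -56*A^4 - 168 - 168*A^-4 - 56*A^-8
  A^-4 * (28*d^4) = 28*A^4 + 112 + 168*A^-4 + 112*A^-8 + 28*A^-12
  A^-6 * (8*d^5) = -8*A^4 - 40 - 80*A^-4 - 80*A^-8 - 40*A^-12 - 8*A^-16
  A^-8 * (d^6) = A^4 + 6 + 15*A^-4 + 20*A^-8 + 15*A^-12 + 6*A^-16 + A^-20
Summing the groups: <K> = A^12 - A^8 + 3*A^4 - 3 + 3*A^-4 - 4*A^-8 + 3*A^-12 - 2*A^-16 + A^-20
Normalise by the writhe: (-A^3)^(-w) = (-A^3)^(-4) = A^-12, so f(A) = A^-12 * <K> = 1 - A^-4 + 3*A^-8 - 3*A^-12 + 3*A^-16 - 4*A^-20 + 3*A^-24 - 2*A^-28 + A^-32.
Substitute A = t^(-1/4), i.e. A^e → t^(-e/4): V(t) = t^8 - 2*t^7 + 3*t^6 - 4*t^5 + 3*t^4 - 3*t^3 + 3*t^2 - t + 1

Answer: t^8 - 2*t^7 + 3*t^6 - 4*t^5 + 3*t^4 - 3*t^3 + 3*t^2 - t + 1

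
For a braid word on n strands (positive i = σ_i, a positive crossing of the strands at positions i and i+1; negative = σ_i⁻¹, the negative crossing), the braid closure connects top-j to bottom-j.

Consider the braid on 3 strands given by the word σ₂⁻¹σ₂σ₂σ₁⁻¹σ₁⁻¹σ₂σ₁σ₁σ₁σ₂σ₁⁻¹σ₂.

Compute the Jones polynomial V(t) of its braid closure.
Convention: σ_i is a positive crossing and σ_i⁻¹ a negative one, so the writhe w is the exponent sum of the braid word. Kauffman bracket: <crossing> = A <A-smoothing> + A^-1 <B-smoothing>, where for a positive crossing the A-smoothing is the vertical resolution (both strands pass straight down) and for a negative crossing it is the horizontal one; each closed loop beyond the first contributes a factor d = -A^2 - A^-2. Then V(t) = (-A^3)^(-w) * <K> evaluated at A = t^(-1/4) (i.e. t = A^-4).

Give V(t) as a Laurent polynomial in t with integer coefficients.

The presented braid s2^-1 s2 s2 s1^-1 s1^-1 s2 s1 s1 s1 s2 s1^-1 s2 on 3 strands reduces by inverse Markov moves (closure unchanged at each step):
  Deconjugate: the word is γ·β·γ⁻¹ with γ = s2^-1 (prefix) and γ⁻¹ = s2 (suffix); strip both.
Reduced to β = s2 s2 s1^-1 s1^-1 s2 s1 s1 s1 s2 s1^-1 on 3 strands, 10 crossings.
Compute on β:
Braid: s2 s2 s1^-1 s1^-1 s2 s1 s1 s1 s2 s1^-1 on 3 strands, 10 crossings.
Writhe w = (#positive) - (#negative) = 7 - 3 = 4.
Enumerate smoothing states for the bracket polynomial. There are 2^10 = 1024 states.
Each crossing splits two ways (0=vertical, 1=horizontal). The state's weight is A^(#A-smoothings - #B-smoothings) * d^(loops - 1).
Tabulate the states by total A-exponent and number of loops L (A-exp: L × count):
  A^10: L=4 ×1
  A^8: L=3 ×7, L=5 ×3
  A^6: L=2 ×19, L=4 ×23, L=6 ×3
  A^4: L=1 ×20, L=3 ×75, L=5 ×24, L=7 ×1
  A^2: L=2 ×114, L=4 ×86, L=6 ×10
  A^0: L=1 ×51, L=3 ×155, L=5 ×45, L=7 ×1
  A^-2: L=2 ×102, L=4 ×98, L=6 ×10
  A^-4: L=3 ×89, L=5 ×30, L=7 ×1
  A^-6: L=4 ×41, L=6 ×4
  A^-8: L=5 ×10
  A^-10: L=6 ×1
Each group contributes A^e * Σ count * d^(L-1):
Powers of d = -A^2 - A^-2: d^2 = A^4 + 2 + A^-4; d^3 = -A^6 - 3*A^2 - 3*A^-2 - A^-6; d^4 = A^8 + 4*A^4 + 6 + 4*A^-4 + A^-8; d^5 = -A^10 - 5*A^6 - 10*A^2 - 10*A^-2 - 5*A^-6 - A^-10; d^6 = A^12 + 6*A^8 + 15*A^4 + 20 + 15*A^-4 + 6*A^-8 + A^-12.
  A^10 * (d^3) = -A^16 - 3*A^12 - 3*A^8 - A^4
  A^8 * (7*d^2 + 3*d^4) = 3*A^16 + 19*A^12 + 32*A^8 + 19*A^4 + 3
  A^6 * (19*d + 23*d^3 + 3*d^5) = -3*A^16 - 38*A^12 - 118*A^8 - 118*A^4 - 38 - 3*A^-4
  A^4 * (20 + 75*d^2 + 24*d^4 + d^6) = A^16 + 30*A^12 + 186*A^8 + 334*A^4 + 186 + 30*A^-4 + A^-8
  A^2 * (114*d + 86*d^3 + 10*d^5) = -10*A^12 - 136*A^8 - 472*A^4 - 472 - 136*A^-4 - 10*A^-8
  A^0 * (51 + 155*d^2 + 45*d^4 + d^6) = A^12 + 51*A^8 + 350*A^4 + 651 + 350*A^-4 + 51*A^-8 + A^-12
  A^-2 * (102*d + 98*d^3 + 10*d^5) = -10*A^8 - 148*A^4 - 496 - 496*A^-4 - 148*A^-8 - 10*A^-12
  A^-4 * (89*d^2 + 30*d^4 + d^6) = A^8 + 36*A^4 + 224 + 378*A^-4 + 224*A^-8 + 36*A^-12 + A^-16
  A^-6 * (41*d^3 + 4*d^5) = -4*A^4 - 61 - 163*A^-4 - 163*A^-8 - 61*A^-12 - 4*A^-16
  A^-8 * (10*d^4) = 10 + 40*A^-4 + 60*A^-8 + 40*A^-12 + 10*A^-16
  A^-10 * (d^5) = -1 - 5*A^-4 - 10*A^-8 - 10*A^-12 - 5*A^-16 - A^-20
Summing the groups: <K> = -A^12 + 3*A^8 - 4*A^4 + 6 - 5*A^-4 + 5*A^-8 - 4*A^-12 + 2*A^-16 - A^-20
Normalise by the writhe: (-A^3)^(-w) = (-A^3)^(-4) = A^-12, so f(A) = A^-12 * <K> = -1 + 3*A^-4 - 4*A^-8 + 6*A^-12 - 5*A^-16 + 5*A^-20 - 4*A^-24 + 2*A^-28 - A^-32.
Substitute A = t^(-1/4), i.e. A^e → t^(-e/4): V(t) = -t^8 + 2*t^7 - 4*t^6 + 5*t^5 - 5*t^4 + 6*t^3 - 4*t^2 + 3*t - 1

Answer: -t^8 + 2*t^7 - 4*t^6 + 5*t^5 - 5*t^4 + 6*t^3 - 4*t^2 + 3*t - 1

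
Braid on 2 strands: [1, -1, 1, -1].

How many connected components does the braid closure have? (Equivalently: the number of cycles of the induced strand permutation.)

2

Derivation:
Track the strand permutation on 2 strands, starting from identity.
  step 1: s1 swaps positions 1,2 -> [2 1]
  step 2: s1^-1 swaps positions 1,2 -> [1 2]
  step 3: s1 swaps positions 1,2 -> [2 1]
  step 4: s1^-1 swaps positions 1,2 -> [1 2]
Final permutation (position -> original strand): [1 2]
Closure components = cycle count of this permutation = 2.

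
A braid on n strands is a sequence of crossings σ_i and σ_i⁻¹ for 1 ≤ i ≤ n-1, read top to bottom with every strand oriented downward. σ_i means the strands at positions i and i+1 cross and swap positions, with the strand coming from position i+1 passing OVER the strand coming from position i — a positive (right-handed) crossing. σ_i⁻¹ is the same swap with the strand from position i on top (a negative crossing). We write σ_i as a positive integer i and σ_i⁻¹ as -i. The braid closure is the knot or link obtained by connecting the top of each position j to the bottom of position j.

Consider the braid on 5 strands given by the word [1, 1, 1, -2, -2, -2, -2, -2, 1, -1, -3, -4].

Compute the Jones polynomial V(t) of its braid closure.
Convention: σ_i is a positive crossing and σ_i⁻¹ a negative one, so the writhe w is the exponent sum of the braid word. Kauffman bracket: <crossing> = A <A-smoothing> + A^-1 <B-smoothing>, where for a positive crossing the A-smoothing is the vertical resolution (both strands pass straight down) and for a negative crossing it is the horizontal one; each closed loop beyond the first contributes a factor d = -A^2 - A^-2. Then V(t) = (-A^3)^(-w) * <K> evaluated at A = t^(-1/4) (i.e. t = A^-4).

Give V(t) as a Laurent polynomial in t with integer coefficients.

The presented braid s1 s1 s1 s2^-1 s2^-1 s2^-1 s2^-1 s2^-1 s1 s1^-1 s3^-1 s4^-1 on 5 strands reduces by inverse Markov moves (closure unchanged at each step):
  Destabilize: the word has the form β·s4^-1 where s4^-1 occurs only as the final letter (β ∈ B_4); drop it and the last strand → 4 strands.
  Destabilize: the word has the form β·s3^-1 where s3^-1 occurs only as the final letter (β ∈ B_3); drop it and the last strand → 3 strands.
  Deconjugate: the word is γ·β·γ⁻¹ with γ = s1 (prefix) and γ⁻¹ = s1^-1 (suffix); strip both.
Reduced to β = s1 s1 s2^-1 s2^-1 s2^-1 s2^-1 s2^-1 s1 on 3 strands, 8 crossings.
Compute on β:
Braid: s1 s1 s2^-1 s2^-1 s2^-1 s2^-1 s2^-1 s1 on 3 strands, 8 crossings.
Writhe w = (#positive) - (#negative) = 3 - 5 = -2.
State-sum expansion of <K>. There are 2^8 = 256 states.
For each crossing: s=0 is the vertical smoothing, s=1 horizontal. Crossing k contributes A^(sign_k * (1 - 2*s_k)); loop factor d = -A^2 - A^-2.
Tabulate the states by total A-exponent and number of loops L (A-exp: L × count):
  A^8: L=6 ×1
  A^6: L=5 ×8
  A^4: L=4 ×25, L=6 ×3
  A^2: L=3 ×40, L=5 ×15, L=7 ×1
  A^0: L=2 ×35, L=4 ×30, L=6 ×5
  A^-2: L=1 ×15, L=3 ×31, L=5 ×10
  A^-4: L=2 ×18, L=4 ×10
  A^-6: L=3 ×8
  A^-8: L=4 ×1
Each group contributes A^e * Σ count * d^(L-1):
Powers of d = -A^2 - A^-2: d^2 = A^4 + 2 + A^-4; d^3 = -A^6 - 3*A^2 - 3*A^-2 - A^-6; d^4 = A^8 + 4*A^4 + 6 + 4*A^-4 + A^-8; d^5 = -A^10 - 5*A^6 - 10*A^2 - 10*A^-2 - 5*A^-6 - A^-10; d^6 = A^12 + 6*A^8 + 15*A^4 + 20 + 15*A^-4 + 6*A^-8 + A^-12.
  A^8 * (d^5) = -A^18 - 5*A^14 - 10*A^10 - 10*A^6 - 5*A^2 - A^-2
  A^6 * (8*d^4) = 8*A^14 + 32*A^10 + 48*A^6 + 32*A^2 + 8*A^-2
  A^4 * (25*d^3 + 3*d^5) = -3*A^14 - 40*A^10 - 105*A^6 - 105*A^2 - 40*A^-2 - 3*A^-6
  A^2 * (40*d^2 + 15*d^4 + d^6) = A^14 + 21*A^10 + 115*A^6 + 190*A^2 + 115*A^-2 + 21*A^-6 + A^-10
  A^0 * (35*d + 30*d^3 + 5*d^5) = -5*A^10 - 55*A^6 - 175*A^2 - 175*A^-2 - 55*A^-6 - 5*A^-10
  A^-2 * (15 + 31*d^2 + 10*d^4) = 10*A^6 + 71*A^2 + 137*A^-2 + 71*A^-6 + 10*A^-10
  A^-4 * (18*d + 10*d^3) = -10*A^2 - 48*A^-2 - 48*A^-6 - 10*A^-10
  A^-6 * (8*d^2) = 8*A^-2 + 16*A^-6 + 8*A^-10
  A^-8 * (d^3) = -A^-2 - 3*A^-6 - 3*A^-10 - A^-14
Summing the groups: <K> = -A^18 + A^14 - 2*A^10 + 3*A^6 - 2*A^2 + 3*A^-2 - A^-6 + A^-10 - A^-14
Normalise by the writhe: (-A^3)^(-w) = (-A^3)^(2) = A^6, so f(A) = A^6 * <K> = -A^24 + A^20 - 2*A^16 + 3*A^12 - 2*A^8 + 3*A^4 - 1 + A^-4 - A^-8.
Substitute A = t^(-1/4), i.e. A^e → t^(-e/4): V(t) = -t^2 + t - 1 + 3*t^-1 - 2*t^-2 + 3*t^-3 - 2*t^-4 + t^-5 - t^-6

Answer: -t^2 + t - 1 + 3*t^-1 - 2*t^-2 + 3*t^-3 - 2*t^-4 + t^-5 - t^-6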